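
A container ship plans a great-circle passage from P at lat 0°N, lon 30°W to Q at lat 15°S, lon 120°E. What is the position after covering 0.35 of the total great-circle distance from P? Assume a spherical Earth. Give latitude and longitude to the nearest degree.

The haversine formula gives a central angle δ ≈ 2.562 rad (146.8°) between the endpoints.
Interpolate at f = 0.35 with slerp weights a = sin((1−f)δ)/sin δ ≈ 1.817, b = sin(fδ)/sin δ ≈ 1.426.
p = a·p₁ + b·p₂ ≈ (0.885, 0.284, -0.369); φ = arcsin(p_z) ≈ -21.65°, λ = atan2(p_y, p_x) ≈ 17.80°.

≈ lat 22°S, lon 18°E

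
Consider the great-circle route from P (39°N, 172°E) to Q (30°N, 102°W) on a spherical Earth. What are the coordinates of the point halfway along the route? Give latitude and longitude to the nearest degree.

The haversine formula gives a central angle δ ≈ 1.201 rad (68.8°) between the endpoints.
Interpolate at f = 1/2 with slerp weights a = sin((1−f)δ)/sin δ ≈ 0.606, b = sin(fδ)/sin δ ≈ 0.606.
p = a·p₁ + b·p₂ ≈ (-0.575, -0.448, 0.684); φ = arcsin(p_z) ≈ 43.18°, λ = atan2(p_y, p_x) ≈ -142.11°.

≈ (43°N, 142°W)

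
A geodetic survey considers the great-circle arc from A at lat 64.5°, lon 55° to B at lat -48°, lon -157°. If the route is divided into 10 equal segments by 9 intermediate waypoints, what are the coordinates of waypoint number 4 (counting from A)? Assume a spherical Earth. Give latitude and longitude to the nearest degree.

Convert each endpoint to a unit vector on the sphere (x = cos φ cos λ, y = cos φ sin λ, z = sin φ).
The central angle between the endpoints is δ = arccos(p₁·p₂) ≈ 2.726 rad (156.2°).
Interpolate at f = 4/10 with slerp weights a = sin((1−f)δ)/sin δ ≈ 2.474, b = sin(fδ)/sin δ ≈ 2.199.
p = a·p₁ + b·p₂ ≈ (-0.743, 0.298, 0.599); φ = arcsin(p_z) ≈ 36.80°, λ = atan2(p_y, p_x) ≈ 158.18°.

≈ lat 37°, lon 158°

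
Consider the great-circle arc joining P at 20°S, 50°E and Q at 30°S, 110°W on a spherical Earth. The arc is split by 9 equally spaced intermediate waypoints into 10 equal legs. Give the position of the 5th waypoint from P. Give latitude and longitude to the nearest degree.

≈ 69°S, 17°W

The haversine formula gives a central angle δ ≈ 2.206 rad (126.4°) between the endpoints.
Interpolate at f = 5/10 with slerp weights a = sin((1−f)δ)/sin δ ≈ 1.109, b = sin(fδ)/sin δ ≈ 1.109.
p = a·p₁ + b·p₂ ≈ (0.341, -0.104, -0.934); φ = arcsin(p_z) ≈ -69.08°, λ = atan2(p_y, p_x) ≈ -16.97°.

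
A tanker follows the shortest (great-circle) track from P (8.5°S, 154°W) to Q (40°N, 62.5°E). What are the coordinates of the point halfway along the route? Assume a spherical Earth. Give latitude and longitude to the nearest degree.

The haversine formula gives a central angle δ ≈ 2.352 rad (134.8°) between the endpoints.
Interpolate at f = 1/2 with slerp weights a = sin((1−f)δ)/sin δ ≈ 1.300, b = sin(fδ)/sin δ ≈ 1.300.
p = a·p₁ + b·p₂ ≈ (-0.696, 0.320, 0.643); φ = arcsin(p_z) ≈ 40.04°, λ = atan2(p_y, p_x) ≈ 155.32°.

≈ (40°N, 155°E)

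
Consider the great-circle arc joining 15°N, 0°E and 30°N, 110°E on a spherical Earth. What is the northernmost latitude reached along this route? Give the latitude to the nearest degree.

The great circle lies in the plane with unit normal n̂ = (p₁ × p₂)/|p₁ × p₂|.
Here n̂_z ≈ +0.796; the vertex latitude is φ_max = arccos|n̂_z| ≈ 37.3°.

≈ 37°N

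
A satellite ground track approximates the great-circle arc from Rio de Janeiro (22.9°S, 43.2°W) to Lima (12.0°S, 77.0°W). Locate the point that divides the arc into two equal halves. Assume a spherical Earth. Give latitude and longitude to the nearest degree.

Write both endpoints as unit vectors p₁, p₂ with components (cos φ cos λ, cos φ sin λ, sin φ).
The central angle between the endpoints is δ = arccos(p₁·p₂) ≈ 0.592 rad (33.9°).
Interpolate at f = 1/2 with slerp weights a = sin((1−f)δ)/sin δ ≈ 0.523, b = sin(fδ)/sin δ ≈ 0.523.
p = a·p₁ + b·p₂ ≈ (0.466, -0.828, -0.312); φ = arcsin(p_z) ≈ -18.19°, λ = atan2(p_y, p_x) ≈ -60.62°.

≈ 18°S, 61°W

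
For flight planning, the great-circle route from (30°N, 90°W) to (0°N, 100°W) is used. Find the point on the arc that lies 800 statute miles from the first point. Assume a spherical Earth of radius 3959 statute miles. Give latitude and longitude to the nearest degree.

≈ (19°N, 94°W)

From cos δ = sin φ₁ sin φ₂ + cos φ₁ cos φ₂ cos Δλ, the central angle is δ ≈ 0.549 rad (31.5°). The total great-circle distance is δ·R ≈ 0.549 × 3959 ≈ 2175 mi, so the target fraction is f = 800/2175 ≈ 0.368.
Interpolate at f ≈ 0.368 with slerp weights a = sin((1−f)δ)/sin δ ≈ 0.652, b = sin(fδ)/sin δ ≈ 0.384.
p = a·p₁ + b·p₂ ≈ (-0.067, -0.943, 0.326); φ = arcsin(p_z) ≈ 19.02°, λ = atan2(p_y, p_x) ≈ -94.05°.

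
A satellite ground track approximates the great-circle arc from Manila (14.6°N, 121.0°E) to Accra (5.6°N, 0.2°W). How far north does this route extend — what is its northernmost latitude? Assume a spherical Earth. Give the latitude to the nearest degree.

≈ 21°N

The great circle lies in the plane with unit normal n̂ = (p₁ × p₂)/|p₁ × p₂|.
Here n̂_z ≈ -0.936; the vertex latitude is φ_max = arccos|n̂_z| ≈ 20.7°.
Check via Clairaut: cos φ_max = |cos φ₁| · sin C = cos(14.6°)·sin(75.2°) ≈ 0.936, again giving ≈ 20.7°.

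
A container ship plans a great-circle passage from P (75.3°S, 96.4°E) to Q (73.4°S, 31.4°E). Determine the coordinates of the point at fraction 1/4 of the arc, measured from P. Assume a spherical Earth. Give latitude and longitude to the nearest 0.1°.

From cos δ = sin φ₁ sin φ₂ + cos φ₁ cos φ₂ cos Δλ, the central angle is δ ≈ 0.292 rad (16.7°).
Interpolate at f = 1/4 with slerp weights a = sin((1−f)δ)/sin δ ≈ 0.755, b = sin(fδ)/sin δ ≈ 0.253.
p = a·p₁ + b·p₂ ≈ (0.040, 0.228, -0.973); φ = arcsin(p_z) ≈ -76.61°, λ = atan2(p_y, p_x) ≈ 79.94°.

≈ (76.6°S, 79.9°E)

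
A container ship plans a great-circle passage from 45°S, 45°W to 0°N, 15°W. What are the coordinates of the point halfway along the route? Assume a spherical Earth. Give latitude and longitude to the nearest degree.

Convert each endpoint to a unit vector on the sphere (x = cos φ cos λ, y = cos φ sin λ, z = sin φ).
The central angle between the endpoints is δ = arccos(p₁·p₂) ≈ 0.912 rad (52.2°).
Interpolate at f = 1/2 with slerp weights a = sin((1−f)δ)/sin δ ≈ 0.557, b = sin(fδ)/sin δ ≈ 0.557.
p = a·p₁ + b·p₂ ≈ (0.816, -0.423, -0.394); φ = arcsin(p_z) ≈ -23.19°, λ = atan2(p_y, p_x) ≈ -27.37°.

≈ 23°S, 27°W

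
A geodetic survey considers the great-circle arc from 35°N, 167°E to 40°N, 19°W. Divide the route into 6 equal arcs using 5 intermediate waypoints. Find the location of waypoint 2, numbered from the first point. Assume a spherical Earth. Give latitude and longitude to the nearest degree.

≈ 70°N, 175°E

Convert each endpoint to a unit vector on the sphere (x = cos φ cos λ, y = cos φ sin λ, z = sin φ).
The central angle between the endpoints is δ = arccos(p₁·p₂) ≈ 1.829 rad (104.8°).
Interpolate at f = 2/6 with slerp weights a = sin((1−f)δ)/sin δ ≈ 0.971, b = sin(fδ)/sin δ ≈ 0.592.
p = a·p₁ + b·p₂ ≈ (-0.346, 0.031, 0.938); φ = arcsin(p_z) ≈ 69.66°, λ = atan2(p_y, p_x) ≈ 174.84°.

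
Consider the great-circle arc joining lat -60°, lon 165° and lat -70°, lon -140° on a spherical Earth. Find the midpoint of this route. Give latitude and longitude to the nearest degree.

≈ lat -67°, lon -173°

Write both endpoints as unit vectors p₁, p₂ with components (cos φ cos λ, cos φ sin λ, sin φ).
The central angle between the endpoints is δ = arccos(p₁·p₂) ≈ 0.423 rad (24.2°).
Interpolate at f = 1/2 with slerp weights a = sin((1−f)δ)/sin δ ≈ 0.511, b = sin(fδ)/sin δ ≈ 0.511.
p = a·p₁ + b·p₂ ≈ (-0.381, -0.046, -0.923); φ = arcsin(p_z) ≈ -67.43°, λ = atan2(p_y, p_x) ≈ -173.08°.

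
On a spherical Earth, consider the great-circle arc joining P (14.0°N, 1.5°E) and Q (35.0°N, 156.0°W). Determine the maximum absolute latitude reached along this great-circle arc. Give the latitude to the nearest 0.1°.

≈ 67.8°N

The great circle lies in the plane with unit normal n̂ = (p₁ × p₂)/|p₁ × p₂|.
Here n̂_z ≈ -0.379; the vertex latitude is φ_max = arccos|n̂_z| ≈ 67.8°.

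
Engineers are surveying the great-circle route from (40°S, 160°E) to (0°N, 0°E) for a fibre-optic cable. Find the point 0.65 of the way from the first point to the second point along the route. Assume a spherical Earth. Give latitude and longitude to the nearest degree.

≈ (43°S, 22°E)

Convert each endpoint to a unit vector on the sphere (x = cos φ cos λ, y = cos φ sin λ, z = sin φ).
The central angle between the endpoints is δ = arccos(p₁·p₂) ≈ 2.374 rad (136.0°).
Interpolate at f = 0.65 with slerp weights a = sin((1−f)δ)/sin δ ≈ 1.064, b = sin(fδ)/sin δ ≈ 1.440.
p = a·p₁ + b·p₂ ≈ (0.674, 0.279, -0.684); φ = arcsin(p_z) ≈ -43.16°, λ = atan2(p_y, p_x) ≈ 22.47°.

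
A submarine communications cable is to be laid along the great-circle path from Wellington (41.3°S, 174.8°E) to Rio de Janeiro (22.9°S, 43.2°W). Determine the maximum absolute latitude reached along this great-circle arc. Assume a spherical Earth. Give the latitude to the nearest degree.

The great circle lies in the plane with unit normal n̂ = (p₁ × p₂)/|p₁ × p₂|.
Here n̂_z ≈ +0.445; the vertex latitude is φ_max = arccos|n̂_z| ≈ 63.6°.
Check via Clairaut: cos φ_max = |cos φ₁| · sin C = cos(41.3°)·sin(143.7°) ≈ 0.445, again giving ≈ 63.6°.

≈ 64°S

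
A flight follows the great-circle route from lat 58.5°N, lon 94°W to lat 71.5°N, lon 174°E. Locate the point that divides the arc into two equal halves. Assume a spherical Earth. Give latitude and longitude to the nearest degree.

Convert each endpoint to a unit vector on the sphere (x = cos φ cos λ, y = cos φ sin λ, z = sin φ).
The central angle between the endpoints is δ = arccos(p₁·p₂) ≈ 0.639 rad (36.6°).
Interpolate at f = 1/2 with slerp weights a = sin((1−f)δ)/sin δ ≈ 0.527, b = sin(fδ)/sin δ ≈ 0.527.
p = a·p₁ + b·p₂ ≈ (-0.185, -0.257, 0.948); φ = arcsin(p_z) ≈ 71.52°, λ = atan2(p_y, p_x) ≈ -125.80°.

≈ lat 72°N, lon 126°W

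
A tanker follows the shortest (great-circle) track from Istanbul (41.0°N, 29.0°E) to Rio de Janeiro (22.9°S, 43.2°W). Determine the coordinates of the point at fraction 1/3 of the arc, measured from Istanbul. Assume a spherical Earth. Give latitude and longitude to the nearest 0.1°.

≈ 22.2°N, 0.1°W

From cos δ = sin φ₁ sin φ₂ + cos φ₁ cos φ₂ cos Δλ, the central angle is δ ≈ 1.614 rad (92.5°).
Interpolate at f = 1/3 with slerp weights a = sin((1−f)δ)/sin δ ≈ 0.881, b = sin(fδ)/sin δ ≈ 0.513.
p = a·p₁ + b·p₂ ≈ (0.926, -0.001, 0.378); φ = arcsin(p_z) ≈ 22.23°, λ = atan2(p_y, p_x) ≈ -0.07°.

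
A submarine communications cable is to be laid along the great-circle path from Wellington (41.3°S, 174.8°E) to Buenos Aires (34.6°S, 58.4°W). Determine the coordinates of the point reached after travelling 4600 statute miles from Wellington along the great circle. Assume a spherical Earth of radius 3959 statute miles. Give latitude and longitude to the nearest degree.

≈ 51°S, 81°W

Write both endpoints as unit vectors p₁, p₂ with components (cos φ cos λ, cos φ sin λ, sin φ).
The central angle between the endpoints is δ = arccos(p₁·p₂) ≈ 1.566 rad (89.8°). The total great-circle distance is δ·R ≈ 1.566 × 3959 ≈ 6202 mi, so the target fraction is f = 4600/6202 ≈ 0.742.
Interpolate at f ≈ 0.742 with slerp weights a = sin((1−f)δ)/sin δ ≈ 0.394, b = sin(fδ)/sin δ ≈ 0.918.
p = a·p₁ + b·p₂ ≈ (0.101, -0.616, -0.781); φ = arcsin(p_z) ≈ -51.34°, λ = atan2(p_y, p_x) ≈ -80.67°.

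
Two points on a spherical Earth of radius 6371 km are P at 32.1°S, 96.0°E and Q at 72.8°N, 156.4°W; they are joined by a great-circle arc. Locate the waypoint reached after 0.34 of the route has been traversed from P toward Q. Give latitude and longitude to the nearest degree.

From cos δ = sin φ₁ sin φ₂ + cos φ₁ cos φ₂ cos Δλ, the central angle is δ ≈ 2.194 rad (125.7°).
Interpolate at f = 0.34 with slerp weights a = sin((1−f)δ)/sin δ ≈ 1.222, b = sin(fδ)/sin δ ≈ 0.836.
p = a·p₁ + b·p₂ ≈ (-0.335, 0.931, 0.149); φ = arcsin(p_z) ≈ 8.56°, λ = atan2(p_y, p_x) ≈ 109.78°.

≈ 9°N, 110°E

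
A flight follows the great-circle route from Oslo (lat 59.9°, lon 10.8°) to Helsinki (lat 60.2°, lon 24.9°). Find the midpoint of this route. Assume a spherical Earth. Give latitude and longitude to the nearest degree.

≈ lat 60°, lon 18°

Convert each endpoint to a unit vector on the sphere (x = cos φ cos λ, y = cos φ sin λ, z = sin φ).
The central angle between the endpoints is δ = arccos(p₁·p₂) ≈ 0.123 rad (7.0°).
Interpolate at f = 1/2 with slerp weights a = sin((1−f)δ)/sin δ ≈ 0.501, b = sin(fδ)/sin δ ≈ 0.501.
p = a·p₁ + b·p₂ ≈ (0.473, 0.152, 0.868); φ = arcsin(p_z) ≈ 60.24°, λ = atan2(p_y, p_x) ≈ 17.82°.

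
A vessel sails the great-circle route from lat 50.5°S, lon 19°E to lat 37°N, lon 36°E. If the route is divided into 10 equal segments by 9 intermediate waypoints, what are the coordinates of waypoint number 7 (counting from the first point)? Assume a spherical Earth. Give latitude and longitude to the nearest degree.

Convert each endpoint to a unit vector on the sphere (x = cos φ cos λ, y = cos φ sin λ, z = sin φ).
The central angle between the endpoints is δ = arccos(p₁·p₂) ≈ 1.549 rad (88.8°).
Interpolate at f = 7/10 with slerp weights a = sin((1−f)δ)/sin δ ≈ 0.448, b = sin(fδ)/sin δ ≈ 0.884.
p = a·p₁ + b·p₂ ≈ (0.841, 0.508, 0.186); φ = arcsin(p_z) ≈ 10.73°, λ = atan2(p_y, p_x) ≈ 31.13°.

≈ lat 11°N, lon 31°E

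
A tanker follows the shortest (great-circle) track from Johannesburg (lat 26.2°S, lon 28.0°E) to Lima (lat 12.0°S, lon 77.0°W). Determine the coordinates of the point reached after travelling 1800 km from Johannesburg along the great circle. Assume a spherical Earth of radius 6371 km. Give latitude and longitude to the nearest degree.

≈ lat 30°S, lon 10°E

The haversine formula gives a central angle δ ≈ 1.707 rad (97.8°) between the endpoints. The total great-circle distance is δ·R ≈ 1.707 × 6371 ≈ 10873 km, so the target fraction is f = 1800/10873 ≈ 0.166.
Interpolate at f ≈ 0.166 with slerp weights a = sin((1−f)δ)/sin δ ≈ 0.998, b = sin(fδ)/sin δ ≈ 0.281.
p = a·p₁ + b·p₂ ≈ (0.853, 0.152, -0.499); φ = arcsin(p_z) ≈ -29.95°, λ = atan2(p_y, p_x) ≈ 10.13°.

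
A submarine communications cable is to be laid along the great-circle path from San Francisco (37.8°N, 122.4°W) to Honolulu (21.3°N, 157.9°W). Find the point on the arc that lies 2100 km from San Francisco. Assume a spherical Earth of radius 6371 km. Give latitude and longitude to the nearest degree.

The haversine formula gives a central angle δ ≈ 0.606 rad (34.7°) between the endpoints. The total great-circle distance is δ·R ≈ 0.606 × 6371 ≈ 3860 km, so the target fraction is f = 2100/3860 ≈ 0.544.
Interpolate at f ≈ 0.544 with slerp weights a = sin((1−f)δ)/sin δ ≈ 0.479, b = sin(fδ)/sin δ ≈ 0.568.
p = a·p₁ + b·p₂ ≈ (-0.693, -0.519, 0.500); φ = arcsin(p_z) ≈ 30.00°, λ = atan2(p_y, p_x) ≈ -143.20°.

≈ (30°N, 143°W)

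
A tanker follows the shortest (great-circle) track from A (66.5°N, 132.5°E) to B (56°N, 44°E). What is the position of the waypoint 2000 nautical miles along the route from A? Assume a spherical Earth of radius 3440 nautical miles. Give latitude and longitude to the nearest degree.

Convert each endpoint to a unit vector on the sphere (x = cos φ cos λ, y = cos φ sin λ, z = sin φ).
The central angle between the endpoints is δ = arccos(p₁·p₂) ≈ 0.698 rad (40.0°). The total great-circle distance is δ·R ≈ 0.698 × 3440 ≈ 2401 nmi, so the target fraction is f = 2000/2401 ≈ 0.833.
Interpolate at f ≈ 0.833 with slerp weights a = sin((1−f)δ)/sin δ ≈ 0.181, b = sin(fδ)/sin δ ≈ 0.854.
p = a·p₁ + b·p₂ ≈ (0.295, 0.385, 0.874); φ = arcsin(p_z) ≈ 60.98°, λ = atan2(p_y, p_x) ≈ 52.56°.

≈ (61°N, 53°E)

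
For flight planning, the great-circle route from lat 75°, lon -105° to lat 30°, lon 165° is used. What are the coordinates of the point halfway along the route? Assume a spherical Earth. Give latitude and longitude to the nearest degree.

≈ lat 58°, lon -178°

Write both endpoints as unit vectors p₁, p₂ with components (cos φ cos λ, cos φ sin λ, sin φ).
The central angle between the endpoints is δ = arccos(p₁·p₂) ≈ 1.067 rad (61.1°).
Interpolate at f = 1/2 with slerp weights a = sin((1−f)δ)/sin δ ≈ 0.581, b = sin(fδ)/sin δ ≈ 0.581.
p = a·p₁ + b·p₂ ≈ (-0.525, -0.015, 0.851); φ = arcsin(p_z) ≈ 58.34°, λ = atan2(p_y, p_x) ≈ -178.36°.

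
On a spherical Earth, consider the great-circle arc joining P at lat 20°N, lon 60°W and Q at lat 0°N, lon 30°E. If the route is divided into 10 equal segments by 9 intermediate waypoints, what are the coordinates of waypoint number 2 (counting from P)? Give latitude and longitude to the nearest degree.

≈ lat 19°N, lon 41°W

Write both endpoints as unit vectors p₁, p₂ with components (cos φ cos λ, cos φ sin λ, sin φ).
The central angle between the endpoints is δ = arccos(p₁·p₂) ≈ 1.571 rad (90.0°).
Interpolate at f = 2/10 with slerp weights a = sin((1−f)δ)/sin δ ≈ 0.951, b = sin(fδ)/sin δ ≈ 0.309.
p = a·p₁ + b·p₂ ≈ (0.714, -0.619, 0.325); φ = arcsin(p_z) ≈ 18.98°, λ = atan2(p_y, p_x) ≈ -40.93°.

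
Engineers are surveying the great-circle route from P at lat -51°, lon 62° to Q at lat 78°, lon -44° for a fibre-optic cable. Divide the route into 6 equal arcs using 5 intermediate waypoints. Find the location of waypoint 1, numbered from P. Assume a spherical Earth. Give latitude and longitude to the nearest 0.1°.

≈ lat -28.1°, lon 53.3°

Write both endpoints as unit vectors p₁, p₂ with components (cos φ cos λ, cos φ sin λ, sin φ).
The central angle between the endpoints is δ = arccos(p₁·p₂) ≈ 2.492 rad (142.8°).
Interpolate at f = 1/6 with slerp weights a = sin((1−f)δ)/sin δ ≈ 1.446, b = sin(fδ)/sin δ ≈ 0.667.
p = a·p₁ + b·p₂ ≈ (0.527, 0.707, -0.471); φ = arcsin(p_z) ≈ -28.13°, λ = atan2(p_y, p_x) ≈ 53.31°.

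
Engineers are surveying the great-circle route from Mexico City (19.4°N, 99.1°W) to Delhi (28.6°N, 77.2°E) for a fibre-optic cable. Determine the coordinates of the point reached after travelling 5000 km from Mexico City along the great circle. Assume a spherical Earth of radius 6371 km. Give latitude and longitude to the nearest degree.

≈ 64°N, 92°W

Write both endpoints as unit vectors p₁, p₂ with components (cos φ cos λ, cos φ sin λ, sin φ).
The central angle between the endpoints is δ = arccos(p₁·p₂) ≈ 2.302 rad (131.9°). The total great-circle distance is δ·R ≈ 2.302 × 6371 ≈ 14663 km, so the target fraction is f = 5000/14663 ≈ 0.341.
Interpolate at f ≈ 0.341 with slerp weights a = sin((1−f)δ)/sin δ ≈ 1.341, b = sin(fδ)/sin δ ≈ 0.949.
p = a·p₁ + b·p₂ ≈ (-0.015, -0.436, 0.900); φ = arcsin(p_z) ≈ 64.11°, λ = atan2(p_y, p_x) ≈ -92.03°.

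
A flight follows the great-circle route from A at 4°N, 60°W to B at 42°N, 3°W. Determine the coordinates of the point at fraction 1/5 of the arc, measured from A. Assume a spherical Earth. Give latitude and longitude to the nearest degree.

From cos δ = sin φ₁ sin φ₂ + cos φ₁ cos φ₂ cos Δλ, the central angle is δ ≈ 1.104 rad (63.2°).
Interpolate at f = 1/5 with slerp weights a = sin((1−f)δ)/sin δ ≈ 0.865, b = sin(fδ)/sin δ ≈ 0.245.
p = a·p₁ + b·p₂ ≈ (0.614, -0.757, 0.224); φ = arcsin(p_z) ≈ 12.97°, λ = atan2(p_y, p_x) ≈ -50.98°.

≈ 13°N, 51°W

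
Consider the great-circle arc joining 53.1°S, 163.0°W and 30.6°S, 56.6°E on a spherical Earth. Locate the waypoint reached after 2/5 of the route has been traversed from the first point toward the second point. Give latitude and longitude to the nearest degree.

From cos δ = sin φ₁ sin φ₂ + cos φ₁ cos φ₂ cos Δλ, the central angle is δ ≈ 1.562 rad (89.5°).
Interpolate at f = 2/5 with slerp weights a = sin((1−f)δ)/sin δ ≈ 0.806, b = sin(fδ)/sin δ ≈ 0.585.
p = a·p₁ + b·p₂ ≈ (-0.186, 0.279, -0.942); φ = arcsin(p_z) ≈ -70.43°, λ = atan2(p_y, p_x) ≈ 123.65°.

≈ 70°S, 124°E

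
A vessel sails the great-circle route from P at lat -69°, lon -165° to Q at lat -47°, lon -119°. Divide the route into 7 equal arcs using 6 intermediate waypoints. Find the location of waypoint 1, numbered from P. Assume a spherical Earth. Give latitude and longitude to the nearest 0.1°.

≈ lat -67.1°, lon -154.1°

Convert each endpoint to a unit vector on the sphere (x = cos φ cos λ, y = cos φ sin λ, z = sin φ).
The central angle between the endpoints is δ = arccos(p₁·p₂) ≈ 0.550 rad (31.5°).
Interpolate at f = 1/7 with slerp weights a = sin((1−f)δ)/sin δ ≈ 0.869, b = sin(fδ)/sin δ ≈ 0.150.
p = a·p₁ + b·p₂ ≈ (-0.350, -0.170, -0.921); φ = arcsin(p_z) ≈ -67.07°, λ = atan2(p_y, p_x) ≈ -154.10°.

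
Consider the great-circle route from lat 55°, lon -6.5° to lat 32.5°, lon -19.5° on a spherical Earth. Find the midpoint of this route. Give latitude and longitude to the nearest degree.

Convert each endpoint to a unit vector on the sphere (x = cos φ cos λ, y = cos φ sin λ, z = sin φ).
The central angle between the endpoints is δ = arccos(p₁·p₂) ≈ 0.424 rad (24.3°).
Interpolate at f = 1/2 with slerp weights a = sin((1−f)δ)/sin δ ≈ 0.511, b = sin(fδ)/sin δ ≈ 0.511.
p = a·p₁ + b·p₂ ≈ (0.698, -0.177, 0.694); φ = arcsin(p_z) ≈ 43.93°, λ = atan2(p_y, p_x) ≈ -14.24°.

≈ lat 44°, lon -14°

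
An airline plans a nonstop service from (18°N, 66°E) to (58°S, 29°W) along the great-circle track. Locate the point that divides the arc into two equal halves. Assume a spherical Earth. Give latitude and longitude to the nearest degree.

From cos δ = sin φ₁ sin φ₂ + cos φ₁ cos φ₂ cos Δλ, the central angle is δ ≈ 1.882 rad (107.8°).
Interpolate at f = 1/2 with slerp weights a = sin((1−f)δ)/sin δ ≈ 0.849, b = sin(fδ)/sin δ ≈ 0.849.
p = a·p₁ + b·p₂ ≈ (0.722, 0.519, -0.458); φ = arcsin(p_z) ≈ -27.23°, λ = atan2(p_y, p_x) ≈ 35.74°.

≈ (27°S, 36°E)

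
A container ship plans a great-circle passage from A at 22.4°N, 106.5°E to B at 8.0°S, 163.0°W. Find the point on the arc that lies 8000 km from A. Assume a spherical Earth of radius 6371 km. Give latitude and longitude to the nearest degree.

≈ 0°N, 177°E

Convert each endpoint to a unit vector on the sphere (x = cos φ cos λ, y = cos φ sin λ, z = sin φ).
The central angle between the endpoints is δ = arccos(p₁·p₂) ≈ 1.632 rad (93.5°). The total great-circle distance is δ·R ≈ 1.632 × 6371 ≈ 10397 km, so the target fraction is f = 8000/10397 ≈ 0.769.
Interpolate at f ≈ 0.769 with slerp weights a = sin((1−f)δ)/sin δ ≈ 0.368, b = sin(fδ)/sin δ ≈ 0.953.
p = a·p₁ + b·p₂ ≈ (-0.999, 0.050, 0.008); φ = arcsin(p_z) ≈ 0.44°, λ = atan2(p_y, p_x) ≈ 177.11°.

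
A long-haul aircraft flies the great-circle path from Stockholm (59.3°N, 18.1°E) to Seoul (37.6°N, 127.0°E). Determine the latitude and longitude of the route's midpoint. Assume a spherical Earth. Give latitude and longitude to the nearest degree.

≈ 62°N, 89°E

The haversine formula gives a central angle δ ≈ 1.166 rad (66.8°) between the endpoints.
Interpolate at f = 1/2 with slerp weights a = sin((1−f)δ)/sin δ ≈ 0.599, b = sin(fδ)/sin δ ≈ 0.599.
p = a·p₁ + b·p₂ ≈ (0.005, 0.474, 0.881); φ = arcsin(p_z) ≈ 61.70°, λ = atan2(p_y, p_x) ≈ 89.39°.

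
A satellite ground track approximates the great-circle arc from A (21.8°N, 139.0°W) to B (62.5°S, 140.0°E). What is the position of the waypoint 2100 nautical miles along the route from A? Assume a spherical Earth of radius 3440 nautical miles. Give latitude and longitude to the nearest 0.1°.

From cos δ = sin φ₁ sin φ₂ + cos φ₁ cos φ₂ cos Δλ, the central angle is δ ≈ 1.836 rad (105.2°). The total great-circle distance is δ·R ≈ 1.836 × 3440 ≈ 6317 nmi, so the target fraction is f = 2100/6317 ≈ 0.332.
Interpolate at f ≈ 0.332 with slerp weights a = sin((1−f)δ)/sin δ ≈ 0.975, b = sin(fδ)/sin δ ≈ 0.594.
p = a·p₁ + b·p₂ ≈ (-0.894, -0.418, -0.165); φ = arcsin(p_z) ≈ -9.48°, λ = atan2(p_y, p_x) ≈ -154.94°.

≈ (9.5°S, 154.9°W)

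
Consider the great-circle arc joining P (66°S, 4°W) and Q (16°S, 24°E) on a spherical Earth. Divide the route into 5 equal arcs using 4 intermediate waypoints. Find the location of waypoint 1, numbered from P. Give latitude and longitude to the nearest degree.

≈ (57°S, 7°E)

Write both endpoints as unit vectors p₁, p₂ with components (cos φ cos λ, cos φ sin λ, sin φ).
The central angle between the endpoints is δ = arccos(p₁·p₂) ≈ 0.931 rad (53.3°).
Interpolate at f = 1/5 with slerp weights a = sin((1−f)δ)/sin δ ≈ 0.845, b = sin(fδ)/sin δ ≈ 0.231.
p = a·p₁ + b·p₂ ≈ (0.545, 0.066, -0.835); φ = arcsin(p_z) ≈ -56.67°, λ = atan2(p_y, p_x) ≈ 6.93°.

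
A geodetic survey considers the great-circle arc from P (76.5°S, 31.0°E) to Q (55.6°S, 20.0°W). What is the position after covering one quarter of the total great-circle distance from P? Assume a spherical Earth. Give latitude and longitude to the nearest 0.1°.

Convert each endpoint to a unit vector on the sphere (x = cos φ cos λ, y = cos φ sin λ, z = sin φ).
The central angle between the endpoints is δ = arccos(p₁·p₂) ≈ 0.484 rad (27.7°).
Interpolate at f = 1/4 with slerp weights a = sin((1−f)δ)/sin δ ≈ 0.763, b = sin(fδ)/sin δ ≈ 0.259.
p = a·p₁ + b·p₂ ≈ (0.290, 0.042, -0.956); φ = arcsin(p_z) ≈ -72.94°, λ = atan2(p_y, p_x) ≈ 8.16°.

≈ (72.9°S, 8.2°E)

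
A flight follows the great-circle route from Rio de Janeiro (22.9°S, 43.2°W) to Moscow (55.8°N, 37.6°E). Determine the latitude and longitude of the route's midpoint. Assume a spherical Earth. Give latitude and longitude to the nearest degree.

Convert each endpoint to a unit vector on the sphere (x = cos φ cos λ, y = cos φ sin λ, z = sin φ).
The central angle between the endpoints is δ = arccos(p₁·p₂) ≈ 1.812 rad (103.8°).
Interpolate at f = 1/2 with slerp weights a = sin((1−f)δ)/sin δ ≈ 0.811, b = sin(fδ)/sin δ ≈ 0.811.
p = a·p₁ + b·p₂ ≈ (0.905, -0.233, 0.355); φ = arcsin(p_z) ≈ 20.79°, λ = atan2(p_y, p_x) ≈ -14.44°.

≈ 21°N, 14°W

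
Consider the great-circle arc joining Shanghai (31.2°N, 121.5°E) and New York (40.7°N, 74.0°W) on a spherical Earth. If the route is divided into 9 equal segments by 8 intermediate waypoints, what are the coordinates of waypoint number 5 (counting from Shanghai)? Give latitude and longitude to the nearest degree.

Convert each endpoint to a unit vector on the sphere (x = cos φ cos λ, y = cos φ sin λ, z = sin φ).
The central angle between the endpoints is δ = arccos(p₁·p₂) ≈ 1.862 rad (106.7°).
Interpolate at f = 5/9 with slerp weights a = sin((1−f)δ)/sin δ ≈ 0.769, b = sin(fδ)/sin δ ≈ 0.897.
p = a·p₁ + b·p₂ ≈ (-0.156, -0.093, 0.983); φ = arcsin(p_z) ≈ 79.52°, λ = atan2(p_y, p_x) ≈ -149.10°.

≈ 80°N, 149°W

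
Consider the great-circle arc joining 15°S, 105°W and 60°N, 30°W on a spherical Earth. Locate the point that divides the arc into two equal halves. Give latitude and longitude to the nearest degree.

Write both endpoints as unit vectors p₁, p₂ with components (cos φ cos λ, cos φ sin λ, sin φ).
The central angle between the endpoints is δ = arccos(p₁·p₂) ≈ 1.670 rad (95.7°).
Interpolate at f = 1/2 with slerp weights a = sin((1−f)δ)/sin δ ≈ 0.745, b = sin(fδ)/sin δ ≈ 0.745.
p = a·p₁ + b·p₂ ≈ (0.136, -0.881, 0.452); φ = arcsin(p_z) ≈ 26.90°, λ = atan2(p_y, p_x) ≈ -81.21°.

≈ 27°N, 81°W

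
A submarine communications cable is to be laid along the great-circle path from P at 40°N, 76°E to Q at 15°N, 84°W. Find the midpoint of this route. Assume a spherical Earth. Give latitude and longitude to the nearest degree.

Convert each endpoint to a unit vector on the sphere (x = cos φ cos λ, y = cos φ sin λ, z = sin φ).
The central angle between the endpoints is δ = arccos(p₁·p₂) ≈ 2.128 rad (121.9°).
Interpolate at f = 1/2 with slerp weights a = sin((1−f)δ)/sin δ ≈ 1.030, b = sin(fδ)/sin δ ≈ 1.030.
p = a·p₁ + b·p₂ ≈ (0.295, -0.224, 0.929); φ = arcsin(p_z) ≈ 68.26°, λ = atan2(p_y, p_x) ≈ -37.20°.

≈ 68°N, 37°W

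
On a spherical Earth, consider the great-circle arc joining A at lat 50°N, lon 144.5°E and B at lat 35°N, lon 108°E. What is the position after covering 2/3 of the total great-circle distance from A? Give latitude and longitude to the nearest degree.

≈ lat 41°N, lon 118°E

Convert each endpoint to a unit vector on the sphere (x = cos φ cos λ, y = cos φ sin λ, z = sin φ).
The central angle between the endpoints is δ = arccos(p₁·p₂) ≈ 0.530 rad (30.4°).
Interpolate at f = 2/3 with slerp weights a = sin((1−f)δ)/sin δ ≈ 0.348, b = sin(fδ)/sin δ ≈ 0.685.
p = a·p₁ + b·p₂ ≈ (-0.355, 0.663, 0.659); φ = arcsin(p_z) ≈ 41.22°, λ = atan2(p_y, p_x) ≈ 118.18°.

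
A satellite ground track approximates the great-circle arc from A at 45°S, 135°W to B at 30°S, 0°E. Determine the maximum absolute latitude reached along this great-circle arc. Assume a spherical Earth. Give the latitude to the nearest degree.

≈ 64°S

The great circle lies in the plane with unit normal n̂ = (p₁ × p₂)/|p₁ × p₂|.
Here n̂_z ≈ +0.434; the vertex latitude is φ_max = arccos|n̂_z| ≈ 64.3°.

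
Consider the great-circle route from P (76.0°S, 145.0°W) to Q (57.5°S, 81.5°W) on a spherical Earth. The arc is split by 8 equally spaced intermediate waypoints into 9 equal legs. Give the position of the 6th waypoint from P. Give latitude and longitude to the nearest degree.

Convert each endpoint to a unit vector on the sphere (x = cos φ cos λ, y = cos φ sin λ, z = sin φ).
The central angle between the endpoints is δ = arccos(p₁·p₂) ≈ 0.503 rad (28.8°).
Interpolate at f = 6/9 with slerp weights a = sin((1−f)δ)/sin δ ≈ 0.346, b = sin(fδ)/sin δ ≈ 0.683.
p = a·p₁ + b·p₂ ≈ (-0.014, -0.411, -0.912); φ = arcsin(p_z) ≈ -65.73°, λ = atan2(p_y, p_x) ≈ -92.01°.

≈ (66°S, 92°W)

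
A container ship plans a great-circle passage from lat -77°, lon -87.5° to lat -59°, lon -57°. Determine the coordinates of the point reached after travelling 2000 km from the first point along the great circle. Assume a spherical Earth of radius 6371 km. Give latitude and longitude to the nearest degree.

The haversine formula gives a central angle δ ≈ 0.362 rad (20.8°) between the endpoints. The total great-circle distance is δ·R ≈ 0.362 × 6371 ≈ 2309 km, so the target fraction is f = 2000/2309 ≈ 0.866.
Interpolate at f ≈ 0.866 with slerp weights a = sin((1−f)δ)/sin δ ≈ 0.137, b = sin(fδ)/sin δ ≈ 0.871.
p = a·p₁ + b·p₂ ≈ (0.246, -0.407, -0.880); φ = arcsin(p_z) ≈ -61.62°, λ = atan2(p_y, p_x) ≈ -58.88°.

≈ lat -62°, lon -59°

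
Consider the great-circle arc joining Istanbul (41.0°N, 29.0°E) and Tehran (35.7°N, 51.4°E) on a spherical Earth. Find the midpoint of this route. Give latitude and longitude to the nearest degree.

≈ 39°N, 41°E

Write both endpoints as unit vectors p₁, p₂ with components (cos φ cos λ, cos φ sin λ, sin φ).
The central angle between the endpoints is δ = arccos(p₁·p₂) ≈ 0.319 rad (18.3°).
Interpolate at f = 1/2 with slerp weights a = sin((1−f)δ)/sin δ ≈ 0.506, b = sin(fδ)/sin δ ≈ 0.506.
p = a·p₁ + b·p₂ ≈ (0.591, 0.507, 0.628); φ = arcsin(p_z) ≈ 38.89°, λ = atan2(p_y, p_x) ≈ 40.62°.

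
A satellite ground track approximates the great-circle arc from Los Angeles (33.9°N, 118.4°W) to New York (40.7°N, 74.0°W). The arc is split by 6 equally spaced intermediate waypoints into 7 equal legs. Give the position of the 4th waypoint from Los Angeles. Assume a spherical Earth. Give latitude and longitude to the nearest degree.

≈ 40°N, 94°W

From cos δ = sin φ₁ sin φ₂ + cos φ₁ cos φ₂ cos Δλ, the central angle is δ ≈ 0.621 rad (35.6°).
Interpolate at f = 4/7 with slerp weights a = sin((1−f)δ)/sin δ ≈ 0.452, b = sin(fδ)/sin δ ≈ 0.597.
p = a·p₁ + b·p₂ ≈ (-0.054, -0.765, 0.642); φ = arcsin(p_z) ≈ 39.91°, λ = atan2(p_y, p_x) ≈ -94.01°.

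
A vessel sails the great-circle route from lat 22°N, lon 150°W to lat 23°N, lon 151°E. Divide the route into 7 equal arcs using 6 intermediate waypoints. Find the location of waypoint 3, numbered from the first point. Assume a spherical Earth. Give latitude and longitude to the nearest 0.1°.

The haversine formula gives a central angle δ ≈ 0.945 rad (54.1°) between the endpoints.
Interpolate at f = 3/7 with slerp weights a = sin((1−f)δ)/sin δ ≈ 0.634, b = sin(fδ)/sin δ ≈ 0.486.
p = a·p₁ + b·p₂ ≈ (-0.901, -0.077, 0.428); φ = arcsin(p_z) ≈ 25.31°, λ = atan2(p_y, p_x) ≈ -175.11°.

≈ lat 25.3°N, lon 175.1°W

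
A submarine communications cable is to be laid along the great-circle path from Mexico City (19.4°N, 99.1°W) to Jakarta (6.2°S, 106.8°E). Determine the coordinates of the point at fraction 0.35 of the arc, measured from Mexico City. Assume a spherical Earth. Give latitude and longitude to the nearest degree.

≈ 31°N, 157°W

Write both endpoints as unit vectors p₁, p₂ with components (cos φ cos λ, cos φ sin λ, sin φ).
The central angle between the endpoints is δ = arccos(p₁·p₂) ≈ 2.645 rad (151.6°).
Interpolate at f = 0.35 with slerp weights a = sin((1−f)δ)/sin δ ≈ 2.077, b = sin(fδ)/sin δ ≈ 1.679.
p = a·p₁ + b·p₂ ≈ (-0.792, -0.337, 0.509); φ = arcsin(p_z) ≈ 30.58°, λ = atan2(p_y, p_x) ≈ -156.95°.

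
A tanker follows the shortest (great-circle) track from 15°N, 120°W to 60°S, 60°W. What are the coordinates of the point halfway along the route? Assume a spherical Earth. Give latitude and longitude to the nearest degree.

Convert each endpoint to a unit vector on the sphere (x = cos φ cos λ, y = cos φ sin λ, z = sin φ).
The central angle between the endpoints is δ = arccos(p₁·p₂) ≈ 1.553 rad (89.0°).
Interpolate at f = 1/2 with slerp weights a = sin((1−f)δ)/sin δ ≈ 0.701, b = sin(fδ)/sin δ ≈ 0.701.
p = a·p₁ + b·p₂ ≈ (-0.163, -0.890, -0.426); φ = arcsin(p_z) ≈ -25.19°, λ = atan2(p_y, p_x) ≈ -100.40°.

≈ 25°S, 100°W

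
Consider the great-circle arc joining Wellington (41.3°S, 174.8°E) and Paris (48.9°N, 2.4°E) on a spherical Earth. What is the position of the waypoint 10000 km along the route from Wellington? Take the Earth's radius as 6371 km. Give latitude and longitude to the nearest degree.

Write both endpoints as unit vectors p₁, p₂ with components (cos φ cos λ, cos φ sin λ, sin φ).
The central angle between the endpoints is δ = arccos(p₁·p₂) ≈ 2.979 rad (170.7°). The total great-circle distance is δ·R ≈ 2.979 × 6371 ≈ 18982 km, so the target fraction is f = 10000/18982 ≈ 0.527.
Interpolate at f ≈ 0.527 with slerp weights a = sin((1−f)δ)/sin δ ≈ 6.113, b = sin(fδ)/sin δ ≈ 6.193.
p = a·p₁ + b·p₂ ≈ (-0.506, 0.587, 0.632); φ = arcsin(p_z) ≈ 39.22°, λ = atan2(p_y, p_x) ≈ 130.77°.

≈ 39°N, 131°E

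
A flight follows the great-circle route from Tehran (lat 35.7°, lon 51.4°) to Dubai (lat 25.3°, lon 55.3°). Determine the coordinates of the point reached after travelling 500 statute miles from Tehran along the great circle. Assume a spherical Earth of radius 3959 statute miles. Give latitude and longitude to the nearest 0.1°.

Convert each endpoint to a unit vector on the sphere (x = cos φ cos λ, y = cos φ sin λ, z = sin φ).
The central angle between the endpoints is δ = arccos(p₁·p₂) ≈ 0.191 rad (10.9°). The total great-circle distance is δ·R ≈ 0.191 × 3959 ≈ 755 mi, so the target fraction is f = 500/755 ≈ 0.662.
Interpolate at f ≈ 0.662 with slerp weights a = sin((1−f)δ)/sin δ ≈ 0.340, b = sin(fδ)/sin δ ≈ 0.665.
p = a·p₁ + b·p₂ ≈ (0.514, 0.709, 0.482); φ = arcsin(p_z) ≈ 28.83°, λ = atan2(p_y, p_x) ≈ 54.07°.

≈ lat 28.8°, lon 54.1°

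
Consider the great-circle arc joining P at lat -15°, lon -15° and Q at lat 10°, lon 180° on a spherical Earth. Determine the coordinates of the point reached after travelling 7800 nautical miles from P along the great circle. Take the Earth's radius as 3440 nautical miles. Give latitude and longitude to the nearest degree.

≈ lat -3°, lon -148°

From cos δ = sin φ₁ sin φ₂ + cos φ₁ cos φ₂ cos Δλ, the central angle is δ ≈ 2.872 rad (164.5°). The total great-circle distance is δ·R ≈ 2.872 × 3440 ≈ 9878 nmi, so the target fraction is f = 7800/9878 ≈ 0.790.
Interpolate at f ≈ 0.790 with slerp weights a = sin((1−f)δ)/sin δ ≈ 2.130, b = sin(fδ)/sin δ ≈ 2.876.
p = a·p₁ + b·p₂ ≈ (-0.845, -0.533, -0.052); φ = arcsin(p_z) ≈ -2.98°, λ = atan2(p_y, p_x) ≈ -147.77°.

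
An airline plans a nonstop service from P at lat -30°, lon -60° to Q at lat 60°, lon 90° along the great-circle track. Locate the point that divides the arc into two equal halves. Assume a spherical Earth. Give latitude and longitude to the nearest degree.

Convert each endpoint to a unit vector on the sphere (x = cos φ cos λ, y = cos φ sin λ, z = sin φ).
The central angle between the endpoints is δ = arccos(p₁·p₂) ≈ 2.512 rad (143.9°).
Interpolate at f = 1/2 with slerp weights a = sin((1−f)δ)/sin δ ≈ 1.614, b = sin(fδ)/sin δ ≈ 1.614.
p = a·p₁ + b·p₂ ≈ (0.699, -0.403, 0.591); φ = arcsin(p_z) ≈ 36.21°, λ = atan2(p_y, p_x) ≈ -30.00°.

≈ lat 36°, lon -30°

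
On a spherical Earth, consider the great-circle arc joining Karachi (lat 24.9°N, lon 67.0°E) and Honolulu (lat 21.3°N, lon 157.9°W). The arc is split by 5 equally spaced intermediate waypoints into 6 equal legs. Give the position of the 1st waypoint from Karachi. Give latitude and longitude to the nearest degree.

Convert each endpoint to a unit vector on the sphere (x = cos φ cos λ, y = cos φ sin λ, z = sin φ).
The central angle between the endpoints is δ = arccos(p₁·p₂) ≈ 2.033 rad (116.5°).
Interpolate at f = 1/6 with slerp weights a = sin((1−f)δ)/sin δ ≈ 1.109, b = sin(fδ)/sin δ ≈ 0.371.
p = a·p₁ + b·p₂ ≈ (0.072, 0.795, 0.602); φ = arcsin(p_z) ≈ 36.99°, λ = atan2(p_y, p_x) ≈ 84.80°.

≈ lat 37°N, lon 85°E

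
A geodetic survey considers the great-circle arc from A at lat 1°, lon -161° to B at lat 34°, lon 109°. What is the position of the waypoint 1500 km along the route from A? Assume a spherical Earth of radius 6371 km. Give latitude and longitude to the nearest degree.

Write both endpoints as unit vectors p₁, p₂ with components (cos φ cos λ, cos φ sin λ, sin φ).
The central angle between the endpoints is δ = arccos(p₁·p₂) ≈ 1.561 rad (89.4°). The total great-circle distance is δ·R ≈ 1.561 × 6371 ≈ 9945 km, so the target fraction is f = 1500/9945 ≈ 0.151.
Interpolate at f ≈ 0.151 with slerp weights a = sin((1−f)δ)/sin δ ≈ 0.970, b = sin(fδ)/sin δ ≈ 0.233.
p = a·p₁ + b·p₂ ≈ (-0.980, -0.133, 0.147); φ = arcsin(p_z) ≈ 8.48°, λ = atan2(p_y, p_x) ≈ -172.28°.

≈ lat 8°, lon -172°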